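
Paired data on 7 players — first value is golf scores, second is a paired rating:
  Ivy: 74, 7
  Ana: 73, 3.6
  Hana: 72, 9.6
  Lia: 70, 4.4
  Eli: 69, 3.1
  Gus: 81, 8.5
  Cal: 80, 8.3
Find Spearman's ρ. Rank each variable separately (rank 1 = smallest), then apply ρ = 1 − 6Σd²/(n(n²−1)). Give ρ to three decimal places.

0.571

Ranks of variable 1: 5, 4, 3, 2, 1, 7, 6
Ranks of variable 2: 4, 2, 7, 3, 1, 6, 5
d = r₁ − r₂: 1, 2, -4, -1, 0, 1, 1
d²: 1, 4, 16, 1, 0, 1, 1; Σd² = 24
ρ = 1 − 6·24/(7·48) = 1 − 144/336 = 0.571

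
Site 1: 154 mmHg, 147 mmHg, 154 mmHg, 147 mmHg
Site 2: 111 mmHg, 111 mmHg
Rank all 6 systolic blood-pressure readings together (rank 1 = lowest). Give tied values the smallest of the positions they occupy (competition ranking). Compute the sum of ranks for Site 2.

Sorted (ascending): 111, 111, 147, 147, 154, 154
The 2 values of 111 occupy positions 1–2 → each gets rank 1.
The 2 values of 147 occupy positions 3–4 → each gets rank 3.
The 2 values of 154 occupy positions 5–6 → each gets rank 5.
Site 2 values → pooled ranks: 111→1, 111→1
Rank sum = 1 + 1 = 2

2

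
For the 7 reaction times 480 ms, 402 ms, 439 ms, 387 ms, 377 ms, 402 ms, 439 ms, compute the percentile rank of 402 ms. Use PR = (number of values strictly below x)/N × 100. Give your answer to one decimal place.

28.6

N = 7.
Strictly below 402: 2. Equal to 402: 2.
PR = 2/7 × 100 = 28.6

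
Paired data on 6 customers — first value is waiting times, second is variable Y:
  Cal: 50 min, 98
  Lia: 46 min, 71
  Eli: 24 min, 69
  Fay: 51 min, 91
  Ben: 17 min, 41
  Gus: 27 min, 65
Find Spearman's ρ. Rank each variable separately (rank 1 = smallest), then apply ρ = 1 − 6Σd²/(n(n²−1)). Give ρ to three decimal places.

0.886

Ranks of variable 1: 5, 4, 2, 6, 1, 3
Ranks of variable 2: 6, 4, 3, 5, 1, 2
d = r₁ − r₂: -1, 0, -1, 1, 0, 1
d²: 1, 0, 1, 1, 0, 1; Σd² = 4
ρ = 1 − 6·4/(6·35) = 1 − 24/210 = 0.886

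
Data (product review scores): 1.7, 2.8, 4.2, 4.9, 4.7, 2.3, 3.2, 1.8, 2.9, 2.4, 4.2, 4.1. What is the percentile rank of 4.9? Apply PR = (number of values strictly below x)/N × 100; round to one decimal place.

91.7

N = 12.
Strictly below 4.9: 11. Equal to 4.9: 1.
PR = 11/12 × 100 = 91.7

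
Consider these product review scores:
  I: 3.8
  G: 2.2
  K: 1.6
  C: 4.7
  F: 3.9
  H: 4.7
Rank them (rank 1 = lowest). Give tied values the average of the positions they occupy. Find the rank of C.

Sorted (ascending): 1.6, 2.2, 3.8, 3.9, 4.7, 4.7
The 2 values of 4.7 occupy positions 5–6 → average rank (5+6)/2 = 5.5.
C has value 4.7 → rank 5.5.

5.5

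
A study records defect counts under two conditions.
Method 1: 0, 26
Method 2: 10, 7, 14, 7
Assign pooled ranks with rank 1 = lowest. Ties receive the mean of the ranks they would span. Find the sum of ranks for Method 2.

14

Sorted (ascending): 0, 7, 7, 10, 14, 26
The 2 values of 7 occupy positions 2–3 → average rank (2+3)/2 = 2.5.
Method 2 values → pooled ranks: 10→4, 7→2.5, 14→5, 7→2.5
Rank sum = 4 + 2.5 + 5 + 2.5 = 14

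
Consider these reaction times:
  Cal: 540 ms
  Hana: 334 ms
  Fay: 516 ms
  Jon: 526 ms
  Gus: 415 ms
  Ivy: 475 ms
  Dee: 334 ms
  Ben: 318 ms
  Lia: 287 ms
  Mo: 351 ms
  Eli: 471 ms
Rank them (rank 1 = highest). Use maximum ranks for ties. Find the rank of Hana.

Sorted (descending): 540, 526, 516, 475, 471, 415, 351, 334, 334, 318, 287
The 2 values of 334 occupy positions 8–9 → each gets rank 9.
Hana has value 334 ms → rank 9.

9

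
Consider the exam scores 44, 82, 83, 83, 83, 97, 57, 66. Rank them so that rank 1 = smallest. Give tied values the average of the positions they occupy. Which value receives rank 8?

97

Sorted (ascending): 44, 57, 66, 82, 83, 83, 83, 97
The 3 values of 83 occupy positions 5–7 → average rank 6.
Rank 8 → value 97.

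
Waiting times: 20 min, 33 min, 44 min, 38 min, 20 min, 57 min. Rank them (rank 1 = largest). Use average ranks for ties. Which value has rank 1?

Sorted (descending): 57, 44, 38, 33, 20, 20
The 2 values of 20 occupy positions 5–6 → average rank (5+6)/2 = 5.5.
Rank 1 → value 57.

57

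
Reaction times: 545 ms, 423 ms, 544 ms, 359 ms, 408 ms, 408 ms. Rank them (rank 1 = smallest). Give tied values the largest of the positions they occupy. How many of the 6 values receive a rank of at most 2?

Sorted (ascending): 359, 408, 408, 423, 544, 545
The 2 values of 408 occupy positions 2–3 → each gets rank 3.
Ranks ≤ 2: {1} → 1 value.

1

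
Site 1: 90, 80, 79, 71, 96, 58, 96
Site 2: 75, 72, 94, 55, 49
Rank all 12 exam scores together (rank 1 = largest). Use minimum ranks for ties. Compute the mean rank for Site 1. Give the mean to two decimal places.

5.14

Sorted (descending): 96, 96, 94, 90, 80, 79, 75, 72, 71, 58, 55, 49
The 2 values of 96 occupy positions 1–2 → each gets rank 1.
Site 1 values → pooled ranks: 90→4, 80→5, 79→6, 71→9, 96→1, 58→10, 96→1
Mean rank = (4 + 5 + 6 + 9 + 1 + 10 + 1) / 7 = 5.14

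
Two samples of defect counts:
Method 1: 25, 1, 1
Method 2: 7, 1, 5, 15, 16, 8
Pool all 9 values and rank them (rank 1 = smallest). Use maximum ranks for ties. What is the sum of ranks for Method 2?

33

Sorted (ascending): 1, 1, 1, 5, 7, 8, 15, 16, 25
The 3 values of 1 occupy positions 1–3 → each gets rank 3.
Method 2 values → pooled ranks: 7→5, 1→3, 5→4, 15→7, 16→8, 8→6
Rank sum = 5 + 3 + 4 + 7 + 8 + 6 = 33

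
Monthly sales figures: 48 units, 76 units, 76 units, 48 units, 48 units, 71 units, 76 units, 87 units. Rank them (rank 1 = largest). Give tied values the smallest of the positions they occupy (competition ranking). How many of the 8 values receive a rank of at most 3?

4

Sorted (descending): 87, 76, 76, 76, 71, 48, 48, 48
The 3 values of 76 occupy positions 2–4 → each gets rank 2.
The 3 values of 48 occupy positions 6–8 → each gets rank 6.
Ranks ≤ 3: {1, 2, 2, 2} → 4 values.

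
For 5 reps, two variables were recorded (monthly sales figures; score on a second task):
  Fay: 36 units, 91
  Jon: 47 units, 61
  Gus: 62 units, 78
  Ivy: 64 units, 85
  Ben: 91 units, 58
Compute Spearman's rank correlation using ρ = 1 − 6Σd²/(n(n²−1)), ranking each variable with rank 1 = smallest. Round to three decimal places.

Ranks of variable 1: 1, 2, 3, 4, 5
Ranks of variable 2: 5, 2, 3, 4, 1
d = r₁ − r₂: -4, 0, 0, 0, 4
d²: 16, 0, 0, 0, 16; Σd² = 32
ρ = 1 − 6·32/(5·24) = 1 − 192/120 = -0.600

-0.600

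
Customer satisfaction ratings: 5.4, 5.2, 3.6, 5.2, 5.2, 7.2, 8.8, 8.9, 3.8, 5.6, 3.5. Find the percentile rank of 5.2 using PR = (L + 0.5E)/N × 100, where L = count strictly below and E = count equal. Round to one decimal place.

40.9

N = 11.
Strictly below 5.2: 3. Equal to 5.2: 3.
PR = (3 + 0.5·3)/11 × 100 = 40.9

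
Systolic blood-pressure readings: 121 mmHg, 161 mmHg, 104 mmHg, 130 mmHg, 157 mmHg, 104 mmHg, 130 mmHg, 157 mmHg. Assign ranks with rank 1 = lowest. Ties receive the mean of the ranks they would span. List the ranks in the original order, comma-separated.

Sorted (ascending): 104, 104, 121, 130, 130, 157, 157, 161
The 2 values of 104 occupy positions 1–2 → average rank (1+2)/2 = 1.5.
The 2 values of 130 occupy positions 4–5 → average rank (4+5)/2 = 4.5.
The 2 values of 157 occupy positions 6–7 → average rank (6+7)/2 = 6.5.

3, 8, 1.5, 4.5, 6.5, 1.5, 4.5, 6.5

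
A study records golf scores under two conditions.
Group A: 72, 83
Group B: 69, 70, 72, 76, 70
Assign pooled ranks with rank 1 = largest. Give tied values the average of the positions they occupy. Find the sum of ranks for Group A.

4.5

Sorted (descending): 83, 76, 72, 72, 70, 70, 69
The 2 values of 72 occupy positions 3–4 → average rank (3+4)/2 = 3.5.
The 2 values of 70 occupy positions 5–6 → average rank (5+6)/2 = 5.5.
Group A values → pooled ranks: 72→3.5, 83→1
Rank sum = 3.5 + 1 = 4.5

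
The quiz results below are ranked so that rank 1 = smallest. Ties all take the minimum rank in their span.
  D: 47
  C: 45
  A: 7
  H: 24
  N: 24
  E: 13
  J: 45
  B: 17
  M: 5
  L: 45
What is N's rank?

5

Sorted (ascending): 5, 7, 13, 17, 24, 24, 45, 45, 45, 47
The 2 values of 24 occupy positions 5–6 → each gets rank 5.
The 3 values of 45 occupy positions 7–9 → each gets rank 7.
N has value 24 → rank 5.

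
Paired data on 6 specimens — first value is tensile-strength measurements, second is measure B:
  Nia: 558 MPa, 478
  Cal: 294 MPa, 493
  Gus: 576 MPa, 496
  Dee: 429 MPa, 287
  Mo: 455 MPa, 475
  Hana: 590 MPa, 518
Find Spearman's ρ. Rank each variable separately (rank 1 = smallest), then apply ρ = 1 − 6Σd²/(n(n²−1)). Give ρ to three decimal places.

Ranks of variable 1: 4, 1, 5, 2, 3, 6
Ranks of variable 2: 3, 4, 5, 1, 2, 6
d = r₁ − r₂: 1, -3, 0, 1, 1, 0
d²: 1, 9, 0, 1, 1, 0; Σd² = 12
ρ = 1 − 6·12/(6·35) = 1 − 72/210 = 0.657

0.657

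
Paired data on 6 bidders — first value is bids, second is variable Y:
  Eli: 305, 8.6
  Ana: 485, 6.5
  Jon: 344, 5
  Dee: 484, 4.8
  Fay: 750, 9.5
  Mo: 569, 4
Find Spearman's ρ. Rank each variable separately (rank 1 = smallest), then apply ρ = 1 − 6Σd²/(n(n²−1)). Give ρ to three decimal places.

0.029

Ranks of variable 1: 1, 4, 2, 3, 6, 5
Ranks of variable 2: 5, 4, 3, 2, 6, 1
d = r₁ − r₂: -4, 0, -1, 1, 0, 4
d²: 16, 0, 1, 1, 0, 16; Σd² = 34
ρ = 1 − 6·34/(6·35) = 1 − 204/210 = 0.029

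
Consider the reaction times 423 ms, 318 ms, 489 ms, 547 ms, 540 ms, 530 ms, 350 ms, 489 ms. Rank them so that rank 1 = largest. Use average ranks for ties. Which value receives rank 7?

Sorted (descending): 547, 540, 530, 489, 489, 423, 350, 318
The 2 values of 489 occupy positions 4–5 → average rank (4+5)/2 = 4.5.
Rank 7 → value 350.

350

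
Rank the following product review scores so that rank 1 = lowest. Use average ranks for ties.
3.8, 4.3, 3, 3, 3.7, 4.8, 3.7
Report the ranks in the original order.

Sorted (ascending): 3, 3, 3.7, 3.7, 3.8, 4.3, 4.8
The 2 values of 3 occupy positions 1–2 → average rank (1+2)/2 = 1.5.
The 2 values of 3.7 occupy positions 3–4 → average rank (3+4)/2 = 3.5.

5, 6, 1.5, 1.5, 3.5, 7, 3.5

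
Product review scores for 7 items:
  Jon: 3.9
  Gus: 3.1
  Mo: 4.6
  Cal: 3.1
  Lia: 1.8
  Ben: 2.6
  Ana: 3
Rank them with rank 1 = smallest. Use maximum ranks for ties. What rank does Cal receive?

Sorted (ascending): 1.8, 2.6, 3, 3.1, 3.1, 3.9, 4.6
The 2 values of 3.1 occupy positions 4–5 → each gets rank 5.
Cal has value 3.1 → rank 5.

5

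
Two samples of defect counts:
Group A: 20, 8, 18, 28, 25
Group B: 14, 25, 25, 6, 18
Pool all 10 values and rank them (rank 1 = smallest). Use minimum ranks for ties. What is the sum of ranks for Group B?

22

Sorted (ascending): 6, 8, 14, 18, 18, 20, 25, 25, 25, 28
The 2 values of 18 occupy positions 4–5 → each gets rank 4.
The 3 values of 25 occupy positions 7–9 → each gets rank 7.
Group B values → pooled ranks: 14→3, 25→7, 25→7, 6→1, 18→4
Rank sum = 3 + 7 + 7 + 1 + 4 = 22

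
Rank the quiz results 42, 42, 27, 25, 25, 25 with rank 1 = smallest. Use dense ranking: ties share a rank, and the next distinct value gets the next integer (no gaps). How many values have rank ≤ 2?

4

Sorted (ascending): 25, 25, 25, 27, 42, 42
The 3 values of 25 share dense rank 1.
The 2 values of 42 share dense rank 3.
Remaining distinct values take the next consecutive integers.
Ranks ≤ 2: {1, 1, 1, 2} → 4 values.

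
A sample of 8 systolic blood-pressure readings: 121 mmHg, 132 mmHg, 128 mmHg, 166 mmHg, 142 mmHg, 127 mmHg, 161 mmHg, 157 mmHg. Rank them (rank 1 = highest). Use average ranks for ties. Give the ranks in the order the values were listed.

Sorted (descending): 166, 161, 157, 142, 132, 128, 127, 121
No ties — each value takes its position as its rank.

8, 5, 6, 1, 4, 7, 2, 3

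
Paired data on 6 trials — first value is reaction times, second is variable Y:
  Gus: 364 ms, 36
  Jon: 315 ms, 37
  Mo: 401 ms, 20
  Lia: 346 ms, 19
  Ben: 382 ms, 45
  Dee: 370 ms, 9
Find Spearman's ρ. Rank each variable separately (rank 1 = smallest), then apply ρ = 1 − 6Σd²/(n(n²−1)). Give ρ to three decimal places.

Ranks of variable 1: 3, 1, 6, 2, 5, 4
Ranks of variable 2: 4, 5, 3, 2, 6, 1
d = r₁ − r₂: -1, -4, 3, 0, -1, 3
d²: 1, 16, 9, 0, 1, 9; Σd² = 36
ρ = 1 − 6·36/(6·35) = 1 − 216/210 = -0.029

-0.029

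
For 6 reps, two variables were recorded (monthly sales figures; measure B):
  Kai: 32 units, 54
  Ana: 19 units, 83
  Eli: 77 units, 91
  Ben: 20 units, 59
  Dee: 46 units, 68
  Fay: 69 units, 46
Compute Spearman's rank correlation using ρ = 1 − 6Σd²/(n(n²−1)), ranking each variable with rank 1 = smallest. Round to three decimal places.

0.029

Ranks of variable 1: 3, 1, 6, 2, 4, 5
Ranks of variable 2: 2, 5, 6, 3, 4, 1
d = r₁ − r₂: 1, -4, 0, -1, 0, 4
d²: 1, 16, 0, 1, 0, 16; Σd² = 34
ρ = 1 − 6·34/(6·35) = 1 − 204/210 = 0.029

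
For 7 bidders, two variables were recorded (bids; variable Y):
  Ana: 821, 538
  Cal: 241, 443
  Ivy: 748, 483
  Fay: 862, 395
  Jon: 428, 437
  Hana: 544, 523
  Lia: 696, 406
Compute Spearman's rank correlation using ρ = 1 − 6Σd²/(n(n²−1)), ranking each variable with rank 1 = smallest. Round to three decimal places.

Ranks of variable 1: 6, 1, 5, 7, 2, 3, 4
Ranks of variable 2: 7, 4, 5, 1, 3, 6, 2
d = r₁ − r₂: -1, -3, 0, 6, -1, -3, 2
d²: 1, 9, 0, 36, 1, 9, 4; Σd² = 60
ρ = 1 − 6·60/(7·48) = 1 − 360/336 = -0.071

-0.071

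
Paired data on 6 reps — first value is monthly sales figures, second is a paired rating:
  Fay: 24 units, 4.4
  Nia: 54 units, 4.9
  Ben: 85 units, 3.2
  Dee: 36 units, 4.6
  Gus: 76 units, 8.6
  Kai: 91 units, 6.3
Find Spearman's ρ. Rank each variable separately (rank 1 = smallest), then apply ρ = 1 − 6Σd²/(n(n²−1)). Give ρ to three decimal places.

Ranks of variable 1: 1, 3, 5, 2, 4, 6
Ranks of variable 2: 2, 4, 1, 3, 6, 5
d = r₁ − r₂: -1, -1, 4, -1, -2, 1
d²: 1, 1, 16, 1, 4, 1; Σd² = 24
ρ = 1 − 6·24/(6·35) = 1 − 144/210 = 0.314

0.314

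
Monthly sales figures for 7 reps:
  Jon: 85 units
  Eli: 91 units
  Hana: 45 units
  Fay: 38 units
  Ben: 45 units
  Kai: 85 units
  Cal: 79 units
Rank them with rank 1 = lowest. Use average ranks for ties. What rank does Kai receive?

Sorted (ascending): 38, 45, 45, 79, 85, 85, 91
The 2 values of 45 occupy positions 2–3 → average rank (2+3)/2 = 2.5.
The 2 values of 85 occupy positions 5–6 → average rank (5+6)/2 = 5.5.
Kai has value 85 units → rank 5.5.

5.5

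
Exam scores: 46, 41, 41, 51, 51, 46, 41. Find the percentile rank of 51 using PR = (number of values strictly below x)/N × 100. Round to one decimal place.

N = 7.
Strictly below 51: 5. Equal to 51: 2.
PR = 5/7 × 100 = 71.4

71.4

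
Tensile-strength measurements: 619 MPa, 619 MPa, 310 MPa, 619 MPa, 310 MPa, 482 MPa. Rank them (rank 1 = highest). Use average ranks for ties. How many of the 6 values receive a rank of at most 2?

3

Sorted (descending): 619, 619, 619, 482, 310, 310
The 3 values of 619 occupy positions 1–3 → average rank 2.
The 2 values of 310 occupy positions 5–6 → average rank (5+6)/2 = 5.5.
Ranks ≤ 2: {2, 2, 2} → 3 values.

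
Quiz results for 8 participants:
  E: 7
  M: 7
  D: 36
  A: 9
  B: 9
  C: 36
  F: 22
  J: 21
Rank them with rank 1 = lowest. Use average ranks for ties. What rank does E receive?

1.5

Sorted (ascending): 7, 7, 9, 9, 21, 22, 36, 36
The 2 values of 7 occupy positions 1–2 → average rank (1+2)/2 = 1.5.
The 2 values of 9 occupy positions 3–4 → average rank (3+4)/2 = 3.5.
The 2 values of 36 occupy positions 7–8 → average rank (7+8)/2 = 7.5.
E has value 7 → rank 1.5.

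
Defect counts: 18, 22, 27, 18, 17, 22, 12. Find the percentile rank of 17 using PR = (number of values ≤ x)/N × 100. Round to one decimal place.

N = 7.
Strictly below 17: 1. Equal to 17: 1.
PR = 2/7 × 100 = 28.6

28.6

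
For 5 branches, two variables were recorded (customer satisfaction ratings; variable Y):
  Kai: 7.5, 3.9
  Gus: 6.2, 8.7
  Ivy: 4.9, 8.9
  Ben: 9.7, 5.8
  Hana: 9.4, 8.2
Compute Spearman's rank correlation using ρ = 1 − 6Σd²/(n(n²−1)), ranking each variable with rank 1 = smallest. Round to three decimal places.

-0.700

Ranks of variable 1: 3, 2, 1, 5, 4
Ranks of variable 2: 1, 4, 5, 2, 3
d = r₁ − r₂: 2, -2, -4, 3, 1
d²: 4, 4, 16, 9, 1; Σd² = 34
ρ = 1 − 6·34/(5·24) = 1 − 204/120 = -0.700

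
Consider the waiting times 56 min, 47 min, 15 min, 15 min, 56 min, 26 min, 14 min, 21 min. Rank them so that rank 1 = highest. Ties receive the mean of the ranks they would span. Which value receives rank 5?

21

Sorted (descending): 56, 56, 47, 26, 21, 15, 15, 14
The 2 values of 56 occupy positions 1–2 → average rank (1+2)/2 = 1.5.
The 2 values of 15 occupy positions 6–7 → average rank (6+7)/2 = 6.5.
Rank 5 → value 21.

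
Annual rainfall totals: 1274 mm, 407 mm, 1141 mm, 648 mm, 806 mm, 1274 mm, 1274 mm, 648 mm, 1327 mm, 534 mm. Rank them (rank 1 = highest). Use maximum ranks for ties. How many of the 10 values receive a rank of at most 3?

1

Sorted (descending): 1327, 1274, 1274, 1274, 1141, 806, 648, 648, 534, 407
The 3 values of 1274 occupy positions 2–4 → each gets rank 4.
The 2 values of 648 occupy positions 7–8 → each gets rank 8.
Ranks ≤ 3: {1} → 1 value.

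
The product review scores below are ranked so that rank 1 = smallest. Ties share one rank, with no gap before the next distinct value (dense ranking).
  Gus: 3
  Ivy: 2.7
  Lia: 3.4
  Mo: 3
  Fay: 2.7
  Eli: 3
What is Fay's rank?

Sorted (ascending): 2.7, 2.7, 3, 3, 3, 3.4
The 2 values of 2.7 share dense rank 1.
The 3 values of 3 share dense rank 2.
Remaining distinct values take the next consecutive integers.
Fay has value 2.7 → rank 1.

1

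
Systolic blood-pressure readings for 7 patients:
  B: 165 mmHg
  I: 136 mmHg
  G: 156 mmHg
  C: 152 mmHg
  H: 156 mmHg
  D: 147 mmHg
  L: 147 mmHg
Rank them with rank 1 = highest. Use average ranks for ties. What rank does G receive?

2.5

Sorted (descending): 165, 156, 156, 152, 147, 147, 136
The 2 values of 156 occupy positions 2–3 → average rank (2+3)/2 = 2.5.
The 2 values of 147 occupy positions 5–6 → average rank (5+6)/2 = 5.5.
G has value 156 mmHg → rank 2.5.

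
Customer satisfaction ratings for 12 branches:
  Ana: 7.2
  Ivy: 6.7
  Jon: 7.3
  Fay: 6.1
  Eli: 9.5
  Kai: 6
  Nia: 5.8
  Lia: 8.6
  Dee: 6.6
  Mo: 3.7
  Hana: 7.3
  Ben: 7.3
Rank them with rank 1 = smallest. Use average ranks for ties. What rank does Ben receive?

9

Sorted (ascending): 3.7, 5.8, 6, 6.1, 6.6, 6.7, 7.2, 7.3, 7.3, 7.3, 8.6, 9.5
The 3 values of 7.3 occupy positions 8–10 → average rank 9.
Ben has value 7.3 → rank 9.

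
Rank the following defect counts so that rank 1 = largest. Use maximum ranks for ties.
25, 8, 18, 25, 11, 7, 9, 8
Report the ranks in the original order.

2, 7, 3, 2, 4, 8, 5, 7

Sorted (descending): 25, 25, 18, 11, 9, 8, 8, 7
The 2 values of 25 occupy positions 1–2 → each gets rank 2.
The 2 values of 8 occupy positions 6–7 → each gets rank 7.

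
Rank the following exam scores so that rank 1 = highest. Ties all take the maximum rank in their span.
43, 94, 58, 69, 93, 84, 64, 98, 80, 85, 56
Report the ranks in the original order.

11, 2, 9, 7, 3, 5, 8, 1, 6, 4, 10

Sorted (descending): 98, 94, 93, 85, 84, 80, 69, 64, 58, 56, 43
No ties — each value takes its position as its rank.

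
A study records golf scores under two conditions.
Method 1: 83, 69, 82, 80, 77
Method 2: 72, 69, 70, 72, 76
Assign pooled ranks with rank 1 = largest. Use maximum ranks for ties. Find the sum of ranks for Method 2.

Sorted (descending): 83, 82, 80, 77, 76, 72, 72, 70, 69, 69
The 2 values of 72 occupy positions 6–7 → each gets rank 7.
The 2 values of 69 occupy positions 9–10 → each gets rank 10.
Method 2 values → pooled ranks: 72→7, 69→10, 70→8, 72→7, 76→5
Rank sum = 7 + 10 + 8 + 7 + 5 = 37

37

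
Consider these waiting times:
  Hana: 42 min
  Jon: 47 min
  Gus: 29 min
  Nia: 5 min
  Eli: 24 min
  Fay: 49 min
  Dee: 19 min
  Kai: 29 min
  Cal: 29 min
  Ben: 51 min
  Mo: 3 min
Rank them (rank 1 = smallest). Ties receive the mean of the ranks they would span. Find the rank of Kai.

6

Sorted (ascending): 3, 5, 19, 24, 29, 29, 29, 42, 47, 49, 51
The 3 values of 29 occupy positions 5–7 → average rank 6.
Kai has value 29 min → rank 6.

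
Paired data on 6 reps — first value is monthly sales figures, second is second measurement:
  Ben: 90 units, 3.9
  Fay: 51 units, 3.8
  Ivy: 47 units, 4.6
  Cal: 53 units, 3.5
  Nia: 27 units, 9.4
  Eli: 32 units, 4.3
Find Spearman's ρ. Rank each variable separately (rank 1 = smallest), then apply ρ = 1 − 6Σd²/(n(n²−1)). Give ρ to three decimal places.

Ranks of variable 1: 6, 4, 3, 5, 1, 2
Ranks of variable 2: 3, 2, 5, 1, 6, 4
d = r₁ − r₂: 3, 2, -2, 4, -5, -2
d²: 9, 4, 4, 16, 25, 4; Σd² = 62
ρ = 1 − 6·62/(6·35) = 1 − 372/210 = -0.771

-0.771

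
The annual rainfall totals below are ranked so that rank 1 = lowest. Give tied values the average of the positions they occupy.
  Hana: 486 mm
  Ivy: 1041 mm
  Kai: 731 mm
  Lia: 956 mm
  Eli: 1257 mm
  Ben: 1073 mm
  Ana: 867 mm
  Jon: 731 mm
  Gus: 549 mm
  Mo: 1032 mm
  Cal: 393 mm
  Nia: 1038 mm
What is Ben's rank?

11

Sorted (ascending): 393, 486, 549, 731, 731, 867, 956, 1032, 1038, 1041, 1073, 1257
The 2 values of 731 occupy positions 4–5 → average rank (4+5)/2 = 4.5.
Ben has value 1073 mm → rank 11.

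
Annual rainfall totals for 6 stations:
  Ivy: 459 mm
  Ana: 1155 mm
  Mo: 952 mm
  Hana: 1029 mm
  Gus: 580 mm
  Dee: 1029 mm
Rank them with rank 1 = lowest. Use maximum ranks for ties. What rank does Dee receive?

5

Sorted (ascending): 459, 580, 952, 1029, 1029, 1155
The 2 values of 1029 occupy positions 4–5 → each gets rank 5.
Dee has value 1029 mm → rank 5.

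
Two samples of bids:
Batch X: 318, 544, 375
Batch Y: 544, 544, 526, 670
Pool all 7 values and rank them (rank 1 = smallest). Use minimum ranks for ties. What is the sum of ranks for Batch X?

Sorted (ascending): 318, 375, 526, 544, 544, 544, 670
The 3 values of 544 occupy positions 4–6 → each gets rank 4.
Batch X values → pooled ranks: 318→1, 544→4, 375→2
Rank sum = 1 + 4 + 2 = 7

7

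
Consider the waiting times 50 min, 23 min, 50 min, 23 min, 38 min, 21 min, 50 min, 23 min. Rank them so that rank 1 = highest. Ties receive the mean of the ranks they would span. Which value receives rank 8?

Sorted (descending): 50, 50, 50, 38, 23, 23, 23, 21
The 3 values of 50 occupy positions 1–3 → average rank 2.
The 3 values of 23 occupy positions 5–7 → average rank 6.
Rank 8 → value 21.

21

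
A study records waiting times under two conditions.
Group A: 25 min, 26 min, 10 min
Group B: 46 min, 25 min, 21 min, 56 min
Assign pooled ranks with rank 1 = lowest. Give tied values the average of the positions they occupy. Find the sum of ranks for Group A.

9.5

Sorted (ascending): 10, 21, 25, 25, 26, 46, 56
The 2 values of 25 occupy positions 3–4 → average rank (3+4)/2 = 3.5.
Group A values → pooled ranks: 25→3.5, 26→5, 10→1
Rank sum = 3.5 + 5 + 1 = 9.5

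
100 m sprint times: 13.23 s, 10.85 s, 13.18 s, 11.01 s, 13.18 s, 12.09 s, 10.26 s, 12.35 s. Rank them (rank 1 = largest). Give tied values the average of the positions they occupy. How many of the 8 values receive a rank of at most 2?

1

Sorted (descending): 13.23, 13.18, 13.18, 12.35, 12.09, 11.01, 10.85, 10.26
The 2 values of 13.18 occupy positions 2–3 → average rank (2+3)/2 = 2.5.
Ranks ≤ 2: {1} → 1 value.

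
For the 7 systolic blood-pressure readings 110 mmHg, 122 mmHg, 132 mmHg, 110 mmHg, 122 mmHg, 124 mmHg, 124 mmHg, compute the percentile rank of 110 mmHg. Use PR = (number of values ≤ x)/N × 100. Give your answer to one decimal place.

28.6

N = 7.
Strictly below 110: 0. Equal to 110: 2.
PR = 2/7 × 100 = 28.6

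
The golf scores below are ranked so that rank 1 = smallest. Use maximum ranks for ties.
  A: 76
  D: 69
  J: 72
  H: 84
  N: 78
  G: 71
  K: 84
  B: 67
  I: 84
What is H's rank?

9

Sorted (ascending): 67, 69, 71, 72, 76, 78, 84, 84, 84
The 3 values of 84 occupy positions 7–9 → each gets rank 9.
H has value 84 → rank 9.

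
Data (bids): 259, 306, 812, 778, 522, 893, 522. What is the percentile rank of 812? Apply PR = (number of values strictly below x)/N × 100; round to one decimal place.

71.4

N = 7.
Strictly below 812: 5. Equal to 812: 1.
PR = 5/7 × 100 = 71.4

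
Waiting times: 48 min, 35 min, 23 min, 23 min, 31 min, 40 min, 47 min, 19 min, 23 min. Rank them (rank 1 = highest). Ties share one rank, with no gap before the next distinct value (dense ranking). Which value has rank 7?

Sorted (descending): 48, 47, 40, 35, 31, 23, 23, 23, 19
The 3 values of 23 share dense rank 6.
Remaining distinct values take the next consecutive integers.
Rank 7 → value 19.

19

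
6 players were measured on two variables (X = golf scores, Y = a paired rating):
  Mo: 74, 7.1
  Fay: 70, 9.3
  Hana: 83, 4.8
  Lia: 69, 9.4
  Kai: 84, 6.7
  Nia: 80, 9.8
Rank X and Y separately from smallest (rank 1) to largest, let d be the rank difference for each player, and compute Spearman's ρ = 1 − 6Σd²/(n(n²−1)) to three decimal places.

Ranks of variable 1: 3, 2, 5, 1, 6, 4
Ranks of variable 2: 3, 4, 1, 5, 2, 6
d = r₁ − r₂: 0, -2, 4, -4, 4, -2
d²: 0, 4, 16, 16, 16, 4; Σd² = 56
ρ = 1 − 6·56/(6·35) = 1 − 336/210 = -0.600

-0.600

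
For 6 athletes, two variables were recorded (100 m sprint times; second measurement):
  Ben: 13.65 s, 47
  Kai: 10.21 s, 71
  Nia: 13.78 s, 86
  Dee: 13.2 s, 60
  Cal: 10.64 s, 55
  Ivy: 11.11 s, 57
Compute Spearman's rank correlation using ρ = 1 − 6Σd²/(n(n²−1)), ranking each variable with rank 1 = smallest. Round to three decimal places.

Ranks of variable 1: 5, 1, 6, 4, 2, 3
Ranks of variable 2: 1, 5, 6, 4, 2, 3
d = r₁ − r₂: 4, -4, 0, 0, 0, 0
d²: 16, 16, 0, 0, 0, 0; Σd² = 32
ρ = 1 − 6·32/(6·35) = 1 − 192/210 = 0.086

0.086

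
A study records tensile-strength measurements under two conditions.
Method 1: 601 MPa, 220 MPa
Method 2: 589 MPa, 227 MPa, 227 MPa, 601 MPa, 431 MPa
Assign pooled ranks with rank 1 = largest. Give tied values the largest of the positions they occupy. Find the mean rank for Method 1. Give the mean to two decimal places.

Sorted (descending): 601, 601, 589, 431, 227, 227, 220
The 2 values of 601 occupy positions 1–2 → each gets rank 2.
The 2 values of 227 occupy positions 5–6 → each gets rank 6.
Method 1 values → pooled ranks: 601→2, 220→7
Mean rank = (2 + 7) / 2 = 4.50

4.50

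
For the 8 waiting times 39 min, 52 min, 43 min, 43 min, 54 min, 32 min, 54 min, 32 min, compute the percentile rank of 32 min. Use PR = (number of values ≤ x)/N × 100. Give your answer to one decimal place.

N = 8.
Strictly below 32: 0. Equal to 32: 2.
PR = 2/8 × 100 = 25.0

25.0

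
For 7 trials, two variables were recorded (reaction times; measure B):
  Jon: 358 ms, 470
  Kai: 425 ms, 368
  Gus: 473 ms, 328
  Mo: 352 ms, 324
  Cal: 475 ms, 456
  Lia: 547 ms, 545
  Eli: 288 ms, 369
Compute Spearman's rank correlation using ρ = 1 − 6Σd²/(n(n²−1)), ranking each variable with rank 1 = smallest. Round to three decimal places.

Ranks of variable 1: 3, 4, 5, 2, 6, 7, 1
Ranks of variable 2: 6, 3, 2, 1, 5, 7, 4
d = r₁ − r₂: -3, 1, 3, 1, 1, 0, -3
d²: 9, 1, 9, 1, 1, 0, 9; Σd² = 30
ρ = 1 − 6·30/(7·48) = 1 − 180/336 = 0.464

0.464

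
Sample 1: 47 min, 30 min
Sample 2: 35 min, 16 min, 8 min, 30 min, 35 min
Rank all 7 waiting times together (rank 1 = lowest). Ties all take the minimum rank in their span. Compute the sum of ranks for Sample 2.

16

Sorted (ascending): 8, 16, 30, 30, 35, 35, 47
The 2 values of 30 occupy positions 3–4 → each gets rank 3.
The 2 values of 35 occupy positions 5–6 → each gets rank 5.
Sample 2 values → pooled ranks: 35→5, 16→2, 8→1, 30→3, 35→5
Rank sum = 5 + 2 + 1 + 3 + 5 = 16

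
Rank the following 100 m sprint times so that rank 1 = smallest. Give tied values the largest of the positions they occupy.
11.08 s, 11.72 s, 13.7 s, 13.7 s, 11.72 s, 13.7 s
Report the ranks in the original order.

Sorted (ascending): 11.08, 11.72, 11.72, 13.7, 13.7, 13.7
The 2 values of 11.72 occupy positions 2–3 → each gets rank 3.
The 3 values of 13.7 occupy positions 4–6 → each gets rank 6.

1, 3, 6, 6, 3, 6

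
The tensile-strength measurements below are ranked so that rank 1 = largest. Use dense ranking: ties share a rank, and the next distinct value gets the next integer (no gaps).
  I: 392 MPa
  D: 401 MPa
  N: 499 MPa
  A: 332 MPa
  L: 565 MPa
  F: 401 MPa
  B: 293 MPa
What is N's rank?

Sorted (descending): 565, 499, 401, 401, 392, 332, 293
The 2 values of 401 share dense rank 3.
Remaining distinct values take the next consecutive integers.
N has value 499 MPa → rank 2.

2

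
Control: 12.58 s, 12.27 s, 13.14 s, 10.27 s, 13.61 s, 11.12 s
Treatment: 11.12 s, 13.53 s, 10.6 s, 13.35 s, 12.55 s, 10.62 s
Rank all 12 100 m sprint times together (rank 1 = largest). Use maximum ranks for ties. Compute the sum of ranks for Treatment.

Sorted (descending): 13.61, 13.53, 13.35, 13.14, 12.58, 12.55, 12.27, 11.12, 11.12, 10.62, 10.6, 10.27
The 2 values of 11.12 occupy positions 8–9 → each gets rank 9.
Treatment values → pooled ranks: 11.12→9, 13.53→2, 10.6→11, 13.35→3, 12.55→6, 10.62→10
Rank sum = 9 + 2 + 11 + 3 + 6 + 10 = 41

41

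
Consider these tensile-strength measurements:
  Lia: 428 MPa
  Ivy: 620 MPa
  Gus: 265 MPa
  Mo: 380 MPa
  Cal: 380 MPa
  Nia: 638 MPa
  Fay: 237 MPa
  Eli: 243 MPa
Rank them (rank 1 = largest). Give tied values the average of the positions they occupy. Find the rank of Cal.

Sorted (descending): 638, 620, 428, 380, 380, 265, 243, 237
The 2 values of 380 occupy positions 4–5 → average rank (4+5)/2 = 4.5.
Cal has value 380 MPa → rank 4.5.

4.5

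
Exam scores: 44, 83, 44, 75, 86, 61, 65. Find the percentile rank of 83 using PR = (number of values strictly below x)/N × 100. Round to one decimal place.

71.4

N = 7.
Strictly below 83: 5. Equal to 83: 1.
PR = 5/7 × 100 = 71.4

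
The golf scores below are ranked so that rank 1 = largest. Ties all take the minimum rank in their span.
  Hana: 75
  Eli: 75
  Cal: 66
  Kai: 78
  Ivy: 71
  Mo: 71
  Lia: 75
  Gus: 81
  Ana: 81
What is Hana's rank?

4

Sorted (descending): 81, 81, 78, 75, 75, 75, 71, 71, 66
The 2 values of 81 occupy positions 1–2 → each gets rank 1.
The 3 values of 75 occupy positions 4–6 → each gets rank 4.
The 2 values of 71 occupy positions 7–8 → each gets rank 7.
Hana has value 75 → rank 4.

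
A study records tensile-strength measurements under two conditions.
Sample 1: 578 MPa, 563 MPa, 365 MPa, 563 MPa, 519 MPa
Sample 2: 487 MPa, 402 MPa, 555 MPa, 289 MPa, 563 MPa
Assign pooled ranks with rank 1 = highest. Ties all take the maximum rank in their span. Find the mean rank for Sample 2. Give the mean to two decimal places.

6.80

Sorted (descending): 578, 563, 563, 563, 555, 519, 487, 402, 365, 289
The 3 values of 563 occupy positions 2–4 → each gets rank 4.
Sample 2 values → pooled ranks: 487→7, 402→8, 555→5, 289→10, 563→4
Mean rank = (7 + 8 + 5 + 10 + 4) / 5 = 6.80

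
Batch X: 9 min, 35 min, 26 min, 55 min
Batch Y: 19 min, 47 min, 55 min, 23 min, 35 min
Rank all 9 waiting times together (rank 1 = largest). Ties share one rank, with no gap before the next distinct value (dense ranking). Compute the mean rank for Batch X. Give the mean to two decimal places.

Sorted (descending): 55, 55, 47, 35, 35, 26, 23, 19, 9
The 2 values of 55 share dense rank 1.
The 2 values of 35 share dense rank 3.
Remaining distinct values take the next consecutive integers.
Batch X values → pooled ranks: 9→7, 35→3, 26→4, 55→1
Mean rank = (7 + 3 + 4 + 1) / 4 = 3.75

3.75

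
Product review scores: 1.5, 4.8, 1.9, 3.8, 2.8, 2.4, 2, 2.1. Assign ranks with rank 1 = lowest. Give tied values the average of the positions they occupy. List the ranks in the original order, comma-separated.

1, 8, 2, 7, 6, 5, 3, 4

Sorted (ascending): 1.5, 1.9, 2, 2.1, 2.4, 2.8, 3.8, 4.8
No ties — each value takes its position as its rank.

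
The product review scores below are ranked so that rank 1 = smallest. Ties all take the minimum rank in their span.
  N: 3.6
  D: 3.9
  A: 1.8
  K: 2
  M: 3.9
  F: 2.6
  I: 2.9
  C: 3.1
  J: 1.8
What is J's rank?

Sorted (ascending): 1.8, 1.8, 2, 2.6, 2.9, 3.1, 3.6, 3.9, 3.9
The 2 values of 1.8 occupy positions 1–2 → each gets rank 1.
The 2 values of 3.9 occupy positions 8–9 → each gets rank 8.
J has value 1.8 → rank 1.

1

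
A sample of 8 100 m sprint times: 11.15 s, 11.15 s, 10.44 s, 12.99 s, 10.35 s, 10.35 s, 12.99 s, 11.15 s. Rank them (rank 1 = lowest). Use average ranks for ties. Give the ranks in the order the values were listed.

5, 5, 3, 7.5, 1.5, 1.5, 7.5, 5

Sorted (ascending): 10.35, 10.35, 10.44, 11.15, 11.15, 11.15, 12.99, 12.99
The 2 values of 10.35 occupy positions 1–2 → average rank (1+2)/2 = 1.5.
The 3 values of 11.15 occupy positions 4–6 → average rank 5.
The 2 values of 12.99 occupy positions 7–8 → average rank (7+8)/2 = 7.5.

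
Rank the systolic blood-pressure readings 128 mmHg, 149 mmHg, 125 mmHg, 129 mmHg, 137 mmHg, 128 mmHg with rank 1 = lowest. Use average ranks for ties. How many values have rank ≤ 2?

1

Sorted (ascending): 125, 128, 128, 129, 137, 149
The 2 values of 128 occupy positions 2–3 → average rank (2+3)/2 = 2.5.
Ranks ≤ 2: {1} → 1 value.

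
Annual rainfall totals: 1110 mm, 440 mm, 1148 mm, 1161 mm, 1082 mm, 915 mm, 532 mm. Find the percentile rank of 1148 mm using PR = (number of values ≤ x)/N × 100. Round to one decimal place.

85.7

N = 7.
Strictly below 1148: 5. Equal to 1148: 1.
PR = 6/7 × 100 = 85.7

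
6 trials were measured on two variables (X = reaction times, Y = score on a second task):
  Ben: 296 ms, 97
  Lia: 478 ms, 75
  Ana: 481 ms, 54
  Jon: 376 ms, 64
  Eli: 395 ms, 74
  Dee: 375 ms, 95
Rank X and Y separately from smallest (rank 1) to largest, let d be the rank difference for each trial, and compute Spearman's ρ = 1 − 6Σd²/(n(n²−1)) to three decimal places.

-0.771

Ranks of variable 1: 1, 5, 6, 3, 4, 2
Ranks of variable 2: 6, 4, 1, 2, 3, 5
d = r₁ − r₂: -5, 1, 5, 1, 1, -3
d²: 25, 1, 25, 1, 1, 9; Σd² = 62
ρ = 1 − 6·62/(6·35) = 1 − 372/210 = -0.771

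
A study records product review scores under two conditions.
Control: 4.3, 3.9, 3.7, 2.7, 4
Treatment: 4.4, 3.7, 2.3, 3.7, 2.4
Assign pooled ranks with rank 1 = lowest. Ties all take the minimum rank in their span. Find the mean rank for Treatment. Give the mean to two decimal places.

Sorted (ascending): 2.3, 2.4, 2.7, 3.7, 3.7, 3.7, 3.9, 4, 4.3, 4.4
The 3 values of 3.7 occupy positions 4–6 → each gets rank 4.
Treatment values → pooled ranks: 4.4→10, 3.7→4, 2.3→1, 3.7→4, 2.4→2
Mean rank = (10 + 4 + 1 + 4 + 2) / 5 = 4.20

4.20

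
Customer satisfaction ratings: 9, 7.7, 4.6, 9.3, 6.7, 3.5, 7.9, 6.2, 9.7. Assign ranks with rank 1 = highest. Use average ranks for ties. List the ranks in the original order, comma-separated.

Sorted (descending): 9.7, 9.3, 9, 7.9, 7.7, 6.7, 6.2, 4.6, 3.5
No ties — each value takes its position as its rank.

3, 5, 8, 2, 6, 9, 4, 7, 1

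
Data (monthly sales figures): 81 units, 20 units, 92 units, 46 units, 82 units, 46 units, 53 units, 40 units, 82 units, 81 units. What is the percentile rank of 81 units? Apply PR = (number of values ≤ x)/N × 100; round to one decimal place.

N = 10.
Strictly below 81: 5. Equal to 81: 2.
PR = 7/10 × 100 = 70.0

70.0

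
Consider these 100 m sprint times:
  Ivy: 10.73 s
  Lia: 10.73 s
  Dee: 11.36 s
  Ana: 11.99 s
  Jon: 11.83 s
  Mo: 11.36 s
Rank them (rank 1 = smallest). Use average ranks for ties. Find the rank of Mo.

3.5

Sorted (ascending): 10.73, 10.73, 11.36, 11.36, 11.83, 11.99
The 2 values of 10.73 occupy positions 1–2 → average rank (1+2)/2 = 1.5.
The 2 values of 11.36 occupy positions 3–4 → average rank (3+4)/2 = 3.5.
Mo has value 11.36 s → rank 3.5.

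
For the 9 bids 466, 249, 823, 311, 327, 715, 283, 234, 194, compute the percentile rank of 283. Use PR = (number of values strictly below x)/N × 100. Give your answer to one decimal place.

33.3

N = 9.
Strictly below 283: 3. Equal to 283: 1.
PR = 3/9 × 100 = 33.3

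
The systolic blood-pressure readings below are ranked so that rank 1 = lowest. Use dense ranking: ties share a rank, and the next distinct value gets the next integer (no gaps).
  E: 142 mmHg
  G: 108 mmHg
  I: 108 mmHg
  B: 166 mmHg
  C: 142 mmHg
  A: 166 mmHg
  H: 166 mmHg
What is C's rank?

2

Sorted (ascending): 108, 108, 142, 142, 166, 166, 166
The 2 values of 108 share dense rank 1.
The 2 values of 142 share dense rank 2.
The 3 values of 166 share dense rank 3.
C has value 142 mmHg → rank 2.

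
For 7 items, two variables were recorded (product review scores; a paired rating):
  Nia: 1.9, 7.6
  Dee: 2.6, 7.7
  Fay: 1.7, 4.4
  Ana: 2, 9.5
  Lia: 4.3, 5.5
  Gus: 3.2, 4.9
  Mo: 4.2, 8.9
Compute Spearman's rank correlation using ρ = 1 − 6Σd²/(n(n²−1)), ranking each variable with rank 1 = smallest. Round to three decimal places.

0.179

Ranks of variable 1: 2, 4, 1, 3, 7, 5, 6
Ranks of variable 2: 4, 5, 1, 7, 3, 2, 6
d = r₁ − r₂: -2, -1, 0, -4, 4, 3, 0
d²: 4, 1, 0, 16, 16, 9, 0; Σd² = 46
ρ = 1 − 6·46/(7·48) = 1 − 276/336 = 0.179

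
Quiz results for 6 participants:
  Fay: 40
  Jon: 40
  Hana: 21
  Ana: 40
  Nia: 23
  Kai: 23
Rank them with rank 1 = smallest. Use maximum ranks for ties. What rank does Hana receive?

Sorted (ascending): 21, 23, 23, 40, 40, 40
The 2 values of 23 occupy positions 2–3 → each gets rank 3.
The 3 values of 40 occupy positions 4–6 → each gets rank 6.
Hana has value 21 → rank 1.

1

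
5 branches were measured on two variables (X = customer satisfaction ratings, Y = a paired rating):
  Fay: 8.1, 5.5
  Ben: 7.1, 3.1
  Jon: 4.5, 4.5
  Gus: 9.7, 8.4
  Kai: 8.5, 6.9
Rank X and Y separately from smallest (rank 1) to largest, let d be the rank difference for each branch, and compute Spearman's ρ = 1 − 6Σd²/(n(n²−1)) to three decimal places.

Ranks of variable 1: 3, 2, 1, 5, 4
Ranks of variable 2: 3, 1, 2, 5, 4
d = r₁ − r₂: 0, 1, -1, 0, 0
d²: 0, 1, 1, 0, 0; Σd² = 2
ρ = 1 − 6·2/(5·24) = 1 − 12/120 = 0.900

0.900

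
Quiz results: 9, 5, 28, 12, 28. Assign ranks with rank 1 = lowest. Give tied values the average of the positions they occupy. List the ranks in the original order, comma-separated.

Sorted (ascending): 5, 9, 12, 28, 28
The 2 values of 28 occupy positions 4–5 → average rank (4+5)/2 = 4.5.

2, 1, 4.5, 3, 4.5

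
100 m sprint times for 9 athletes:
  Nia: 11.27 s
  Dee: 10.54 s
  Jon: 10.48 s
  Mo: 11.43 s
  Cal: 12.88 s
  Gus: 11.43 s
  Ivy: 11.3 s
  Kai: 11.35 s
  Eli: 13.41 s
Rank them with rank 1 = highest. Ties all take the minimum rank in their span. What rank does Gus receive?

3

Sorted (descending): 13.41, 12.88, 11.43, 11.43, 11.35, 11.3, 11.27, 10.54, 10.48
The 2 values of 11.43 occupy positions 3–4 → each gets rank 3.
Gus has value 11.43 s → rank 3.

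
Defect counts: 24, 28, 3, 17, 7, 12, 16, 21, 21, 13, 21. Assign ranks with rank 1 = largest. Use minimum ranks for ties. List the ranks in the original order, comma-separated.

2, 1, 11, 6, 10, 9, 7, 3, 3, 8, 3

Sorted (descending): 28, 24, 21, 21, 21, 17, 16, 13, 12, 7, 3
The 3 values of 21 occupy positions 3–5 → each gets rank 3.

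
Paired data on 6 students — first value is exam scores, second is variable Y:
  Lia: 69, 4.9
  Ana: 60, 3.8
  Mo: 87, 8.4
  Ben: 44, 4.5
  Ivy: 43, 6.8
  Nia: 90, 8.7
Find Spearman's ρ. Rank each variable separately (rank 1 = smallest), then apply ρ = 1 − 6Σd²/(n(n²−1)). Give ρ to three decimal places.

Ranks of variable 1: 4, 3, 5, 2, 1, 6
Ranks of variable 2: 3, 1, 5, 2, 4, 6
d = r₁ − r₂: 1, 2, 0, 0, -3, 0
d²: 1, 4, 0, 0, 9, 0; Σd² = 14
ρ = 1 − 6·14/(6·35) = 1 − 84/210 = 0.600

0.600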